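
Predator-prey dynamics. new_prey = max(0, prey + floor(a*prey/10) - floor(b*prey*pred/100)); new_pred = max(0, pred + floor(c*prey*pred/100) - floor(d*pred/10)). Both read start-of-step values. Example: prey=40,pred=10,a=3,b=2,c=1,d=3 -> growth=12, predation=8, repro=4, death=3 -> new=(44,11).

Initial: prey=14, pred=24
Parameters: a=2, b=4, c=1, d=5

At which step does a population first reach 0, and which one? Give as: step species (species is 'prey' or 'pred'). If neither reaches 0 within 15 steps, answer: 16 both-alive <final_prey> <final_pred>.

Answer: 16 both-alive 2 1

Derivation:
Step 1: prey: 14+2-13=3; pred: 24+3-12=15
Step 2: prey: 3+0-1=2; pred: 15+0-7=8
Step 3: prey: 2+0-0=2; pred: 8+0-4=4
Step 4: prey: 2+0-0=2; pred: 4+0-2=2
Step 5: prey: 2+0-0=2; pred: 2+0-1=1
Step 6: prey: 2+0-0=2; pred: 1+0-0=1
Steps 7-15: state stable at prey=2, pred=1 (no change)
No extinction within 15 steps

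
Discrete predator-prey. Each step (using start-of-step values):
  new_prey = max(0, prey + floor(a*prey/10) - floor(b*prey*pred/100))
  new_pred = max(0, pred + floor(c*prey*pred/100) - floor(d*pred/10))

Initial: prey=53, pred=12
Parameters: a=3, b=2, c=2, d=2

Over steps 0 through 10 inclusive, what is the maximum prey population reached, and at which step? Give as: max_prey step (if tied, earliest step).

Answer: 56 1

Derivation:
Step 1: prey: 53+15-12=56; pred: 12+12-2=22
Step 2: prey: 56+16-24=48; pred: 22+24-4=42
Step 3: prey: 48+14-40=22; pred: 42+40-8=74
Step 4: prey: 22+6-32=0; pred: 74+32-14=92
Step 5: prey: 0+0-0=0; pred: 92+0-18=74
Step 6: prey: 0+0-0=0; pred: 74+0-14=60
Step 7: prey: 0+0-0=0; pred: 60+0-12=48
Step 8: prey: 0+0-0=0; pred: 48+0-9=39
Step 9: prey: 0+0-0=0; pred: 39+0-7=32
Step 10: prey: 0+0-0=0; pred: 32+0-6=26
Max prey = 56 at step 1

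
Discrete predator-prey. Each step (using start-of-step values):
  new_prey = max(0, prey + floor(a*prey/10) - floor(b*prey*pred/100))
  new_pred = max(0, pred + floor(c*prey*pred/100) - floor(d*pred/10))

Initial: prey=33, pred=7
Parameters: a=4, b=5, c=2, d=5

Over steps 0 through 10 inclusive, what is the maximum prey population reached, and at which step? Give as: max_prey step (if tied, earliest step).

Step 1: prey: 33+13-11=35; pred: 7+4-3=8
Step 2: prey: 35+14-14=35; pred: 8+5-4=9
Step 3: prey: 35+14-15=34; pred: 9+6-4=11
Step 4: prey: 34+13-18=29; pred: 11+7-5=13
Step 5: prey: 29+11-18=22; pred: 13+7-6=14
Step 6: prey: 22+8-15=15; pred: 14+6-7=13
Step 7: prey: 15+6-9=12; pred: 13+3-6=10
Step 8: prey: 12+4-6=10; pred: 10+2-5=7
Step 9: prey: 10+4-3=11; pred: 7+1-3=5
Step 10: prey: 11+4-2=13; pred: 5+1-2=4
Max prey = 35 at step 1

Answer: 35 1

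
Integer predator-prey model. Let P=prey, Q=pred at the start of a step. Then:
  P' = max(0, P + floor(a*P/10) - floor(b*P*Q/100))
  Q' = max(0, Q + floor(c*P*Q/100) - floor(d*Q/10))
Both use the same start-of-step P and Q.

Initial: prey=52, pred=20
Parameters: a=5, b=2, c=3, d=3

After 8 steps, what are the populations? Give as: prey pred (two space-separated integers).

Answer: 0 33

Derivation:
Step 1: prey: 52+26-20=58; pred: 20+31-6=45
Step 2: prey: 58+29-52=35; pred: 45+78-13=110
Step 3: prey: 35+17-77=0; pred: 110+115-33=192
Step 4: prey: 0+0-0=0; pred: 192+0-57=135
Step 5: prey: 0+0-0=0; pred: 135+0-40=95
Step 6: prey: 0+0-0=0; pred: 95+0-28=67
Step 7: prey: 0+0-0=0; pred: 67+0-20=47
Step 8: prey: 0+0-0=0; pred: 47+0-14=33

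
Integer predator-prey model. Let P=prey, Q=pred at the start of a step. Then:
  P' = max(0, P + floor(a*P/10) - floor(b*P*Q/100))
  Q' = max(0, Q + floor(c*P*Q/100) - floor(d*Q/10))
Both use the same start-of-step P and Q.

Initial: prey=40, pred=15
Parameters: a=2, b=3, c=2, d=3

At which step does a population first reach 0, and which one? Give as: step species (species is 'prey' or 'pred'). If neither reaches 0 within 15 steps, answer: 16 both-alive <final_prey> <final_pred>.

Answer: 16 both-alive 1 3

Derivation:
Step 1: prey: 40+8-18=30; pred: 15+12-4=23
Step 2: prey: 30+6-20=16; pred: 23+13-6=30
Step 3: prey: 16+3-14=5; pred: 30+9-9=30
Step 4: prey: 5+1-4=2; pred: 30+3-9=24
Step 5: prey: 2+0-1=1; pred: 24+0-7=17
Step 6: prey: 1+0-0=1; pred: 17+0-5=12
Step 7: prey: 1+0-0=1; pred: 12+0-3=9
Step 8: prey: 1+0-0=1; pred: 9+0-2=7
Step 9: prey: 1+0-0=1; pred: 7+0-2=5
Step 10: prey: 1+0-0=1; pred: 5+0-1=4
Step 11: prey: 1+0-0=1; pred: 4+0-1=3
Step 12: prey: 1+0-0=1; pred: 3+0-0=3
Steps 13-15: state stable at prey=1, pred=3 (no change)
No extinction within 15 steps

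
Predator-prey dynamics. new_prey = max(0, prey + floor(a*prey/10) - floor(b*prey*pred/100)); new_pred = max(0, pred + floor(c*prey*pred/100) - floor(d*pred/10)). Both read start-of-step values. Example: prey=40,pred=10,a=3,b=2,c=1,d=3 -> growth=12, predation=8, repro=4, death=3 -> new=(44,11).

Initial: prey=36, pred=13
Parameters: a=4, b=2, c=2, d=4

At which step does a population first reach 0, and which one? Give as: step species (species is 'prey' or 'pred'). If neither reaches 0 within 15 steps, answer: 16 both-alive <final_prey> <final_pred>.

Answer: 16 both-alive 1 2

Derivation:
Step 1: prey: 36+14-9=41; pred: 13+9-5=17
Step 2: prey: 41+16-13=44; pred: 17+13-6=24
Step 3: prey: 44+17-21=40; pred: 24+21-9=36
Step 4: prey: 40+16-28=28; pred: 36+28-14=50
Step 5: prey: 28+11-28=11; pred: 50+28-20=58
Step 6: prey: 11+4-12=3; pred: 58+12-23=47
Step 7: prey: 3+1-2=2; pred: 47+2-18=31
Step 8: prey: 2+0-1=1; pred: 31+1-12=20
Step 9: prey: 1+0-0=1; pred: 20+0-8=12
Step 10: prey: 1+0-0=1; pred: 12+0-4=8
Step 11: prey: 1+0-0=1; pred: 8+0-3=5
Step 12: prey: 1+0-0=1; pred: 5+0-2=3
Step 13: prey: 1+0-0=1; pred: 3+0-1=2
Step 14: prey: 1+0-0=1; pred: 2+0-0=2
Steps 15-15: state stable at prey=1, pred=2 (no change)
No extinction within 15 steps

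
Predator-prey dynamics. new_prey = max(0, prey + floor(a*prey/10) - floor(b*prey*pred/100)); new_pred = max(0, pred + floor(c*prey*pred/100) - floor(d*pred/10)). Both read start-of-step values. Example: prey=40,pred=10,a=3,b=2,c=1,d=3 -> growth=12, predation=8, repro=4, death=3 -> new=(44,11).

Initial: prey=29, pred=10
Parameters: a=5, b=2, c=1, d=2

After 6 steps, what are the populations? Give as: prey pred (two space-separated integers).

Step 1: prey: 29+14-5=38; pred: 10+2-2=10
Step 2: prey: 38+19-7=50; pred: 10+3-2=11
Step 3: prey: 50+25-11=64; pred: 11+5-2=14
Step 4: prey: 64+32-17=79; pred: 14+8-2=20
Step 5: prey: 79+39-31=87; pred: 20+15-4=31
Step 6: prey: 87+43-53=77; pred: 31+26-6=51

Answer: 77 51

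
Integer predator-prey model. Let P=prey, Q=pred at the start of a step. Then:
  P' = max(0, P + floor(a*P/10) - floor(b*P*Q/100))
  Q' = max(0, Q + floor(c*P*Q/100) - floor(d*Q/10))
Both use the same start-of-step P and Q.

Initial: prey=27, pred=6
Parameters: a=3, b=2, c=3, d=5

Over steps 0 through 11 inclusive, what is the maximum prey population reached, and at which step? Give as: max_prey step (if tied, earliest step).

Step 1: prey: 27+8-3=32; pred: 6+4-3=7
Step 2: prey: 32+9-4=37; pred: 7+6-3=10
Step 3: prey: 37+11-7=41; pred: 10+11-5=16
Step 4: prey: 41+12-13=40; pred: 16+19-8=27
Step 5: prey: 40+12-21=31; pred: 27+32-13=46
Step 6: prey: 31+9-28=12; pred: 46+42-23=65
Step 7: prey: 12+3-15=0; pred: 65+23-32=56
Step 8: prey: 0+0-0=0; pred: 56+0-28=28
Step 9: prey: 0+0-0=0; pred: 28+0-14=14
Step 10: prey: 0+0-0=0; pred: 14+0-7=7
Step 11: prey: 0+0-0=0; pred: 7+0-3=4
Max prey = 41 at step 3

Answer: 41 3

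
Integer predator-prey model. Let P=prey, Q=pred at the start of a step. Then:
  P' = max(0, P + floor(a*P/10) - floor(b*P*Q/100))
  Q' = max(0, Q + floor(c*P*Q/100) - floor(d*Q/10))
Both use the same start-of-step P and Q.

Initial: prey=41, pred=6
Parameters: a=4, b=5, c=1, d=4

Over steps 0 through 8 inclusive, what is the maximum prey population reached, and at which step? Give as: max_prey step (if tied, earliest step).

Step 1: prey: 41+16-12=45; pred: 6+2-2=6
Step 2: prey: 45+18-13=50; pred: 6+2-2=6
Step 3: prey: 50+20-15=55; pred: 6+3-2=7
Step 4: prey: 55+22-19=58; pred: 7+3-2=8
Step 5: prey: 58+23-23=58; pred: 8+4-3=9
Step 6: prey: 58+23-26=55; pred: 9+5-3=11
Step 7: prey: 55+22-30=47; pred: 11+6-4=13
Step 8: prey: 47+18-30=35; pred: 13+6-5=14
Max prey = 58 at step 4

Answer: 58 4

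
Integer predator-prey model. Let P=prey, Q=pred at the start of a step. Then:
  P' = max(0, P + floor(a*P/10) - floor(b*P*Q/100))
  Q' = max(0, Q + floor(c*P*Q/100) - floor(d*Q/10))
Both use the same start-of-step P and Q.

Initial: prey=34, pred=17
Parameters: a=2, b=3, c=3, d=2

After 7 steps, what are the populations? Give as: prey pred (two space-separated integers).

Step 1: prey: 34+6-17=23; pred: 17+17-3=31
Step 2: prey: 23+4-21=6; pred: 31+21-6=46
Step 3: prey: 6+1-8=0; pred: 46+8-9=45
Step 4: prey: 0+0-0=0; pred: 45+0-9=36
Step 5: prey: 0+0-0=0; pred: 36+0-7=29
Step 6: prey: 0+0-0=0; pred: 29+0-5=24
Step 7: prey: 0+0-0=0; pred: 24+0-4=20

Answer: 0 20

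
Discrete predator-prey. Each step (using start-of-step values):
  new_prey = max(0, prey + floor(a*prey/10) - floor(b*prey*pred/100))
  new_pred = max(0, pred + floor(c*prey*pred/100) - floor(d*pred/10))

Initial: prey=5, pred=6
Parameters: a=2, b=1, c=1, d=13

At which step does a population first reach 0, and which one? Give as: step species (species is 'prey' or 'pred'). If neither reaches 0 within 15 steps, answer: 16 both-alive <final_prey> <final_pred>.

Step 1: prey: 5+1-0=6; pred: 6+0-7=0
First extinction: pred at step 1

Answer: 1 pred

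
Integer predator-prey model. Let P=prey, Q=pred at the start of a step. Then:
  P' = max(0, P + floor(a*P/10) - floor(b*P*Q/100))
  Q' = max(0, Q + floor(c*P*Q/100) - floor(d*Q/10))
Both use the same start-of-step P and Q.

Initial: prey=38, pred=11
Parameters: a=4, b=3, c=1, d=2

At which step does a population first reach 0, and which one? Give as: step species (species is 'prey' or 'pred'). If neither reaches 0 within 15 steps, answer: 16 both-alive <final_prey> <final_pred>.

Step 1: prey: 38+15-12=41; pred: 11+4-2=13
Step 2: prey: 41+16-15=42; pred: 13+5-2=16
Step 3: prey: 42+16-20=38; pred: 16+6-3=19
Step 4: prey: 38+15-21=32; pred: 19+7-3=23
Step 5: prey: 32+12-22=22; pred: 23+7-4=26
Step 6: prey: 22+8-17=13; pred: 26+5-5=26
Step 7: prey: 13+5-10=8; pred: 26+3-5=24
Step 8: prey: 8+3-5=6; pred: 24+1-4=21
Step 9: prey: 6+2-3=5; pred: 21+1-4=18
Step 10: prey: 5+2-2=5; pred: 18+0-3=15
Step 11: prey: 5+2-2=5; pred: 15+0-3=12
Step 12: prey: 5+2-1=6; pred: 12+0-2=10
Step 13: prey: 6+2-1=7; pred: 10+0-2=8
Step 14: prey: 7+2-1=8; pred: 8+0-1=7
Step 15: prey: 8+3-1=10; pred: 7+0-1=6
No extinction within 15 steps

Answer: 16 both-alive 10 6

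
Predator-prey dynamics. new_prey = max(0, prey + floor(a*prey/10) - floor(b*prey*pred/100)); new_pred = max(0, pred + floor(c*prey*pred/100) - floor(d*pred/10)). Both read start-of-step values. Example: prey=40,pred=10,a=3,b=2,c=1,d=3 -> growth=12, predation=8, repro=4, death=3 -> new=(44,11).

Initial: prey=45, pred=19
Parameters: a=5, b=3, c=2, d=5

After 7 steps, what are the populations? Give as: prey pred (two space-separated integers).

Answer: 4 4

Derivation:
Step 1: prey: 45+22-25=42; pred: 19+17-9=27
Step 2: prey: 42+21-34=29; pred: 27+22-13=36
Step 3: prey: 29+14-31=12; pred: 36+20-18=38
Step 4: prey: 12+6-13=5; pred: 38+9-19=28
Step 5: prey: 5+2-4=3; pred: 28+2-14=16
Step 6: prey: 3+1-1=3; pred: 16+0-8=8
Step 7: prey: 3+1-0=4; pred: 8+0-4=4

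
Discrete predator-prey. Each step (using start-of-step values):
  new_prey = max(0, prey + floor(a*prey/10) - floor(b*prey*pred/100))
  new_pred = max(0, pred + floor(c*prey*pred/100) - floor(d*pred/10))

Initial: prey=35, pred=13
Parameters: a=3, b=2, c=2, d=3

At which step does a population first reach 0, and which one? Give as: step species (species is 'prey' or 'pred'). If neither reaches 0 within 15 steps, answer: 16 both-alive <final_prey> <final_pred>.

Answer: 16 both-alive 1 3

Derivation:
Step 1: prey: 35+10-9=36; pred: 13+9-3=19
Step 2: prey: 36+10-13=33; pred: 19+13-5=27
Step 3: prey: 33+9-17=25; pred: 27+17-8=36
Step 4: prey: 25+7-18=14; pred: 36+18-10=44
Step 5: prey: 14+4-12=6; pred: 44+12-13=43
Step 6: prey: 6+1-5=2; pred: 43+5-12=36
Step 7: prey: 2+0-1=1; pred: 36+1-10=27
Step 8: prey: 1+0-0=1; pred: 27+0-8=19
Step 9: prey: 1+0-0=1; pred: 19+0-5=14
Step 10: prey: 1+0-0=1; pred: 14+0-4=10
Step 11: prey: 1+0-0=1; pred: 10+0-3=7
Step 12: prey: 1+0-0=1; pred: 7+0-2=5
Step 13: prey: 1+0-0=1; pred: 5+0-1=4
Step 14: prey: 1+0-0=1; pred: 4+0-1=3
Step 15: prey: 1+0-0=1; pred: 3+0-0=3
No extinction within 15 steps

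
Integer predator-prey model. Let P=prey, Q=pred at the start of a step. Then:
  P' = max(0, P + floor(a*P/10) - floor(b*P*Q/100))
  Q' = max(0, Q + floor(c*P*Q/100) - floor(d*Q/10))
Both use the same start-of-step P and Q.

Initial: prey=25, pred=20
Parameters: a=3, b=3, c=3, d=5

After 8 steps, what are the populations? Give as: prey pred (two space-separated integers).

Answer: 7 1

Derivation:
Step 1: prey: 25+7-15=17; pred: 20+15-10=25
Step 2: prey: 17+5-12=10; pred: 25+12-12=25
Step 3: prey: 10+3-7=6; pred: 25+7-12=20
Step 4: prey: 6+1-3=4; pred: 20+3-10=13
Step 5: prey: 4+1-1=4; pred: 13+1-6=8
Step 6: prey: 4+1-0=5; pred: 8+0-4=4
Step 7: prey: 5+1-0=6; pred: 4+0-2=2
Step 8: prey: 6+1-0=7; pred: 2+0-1=1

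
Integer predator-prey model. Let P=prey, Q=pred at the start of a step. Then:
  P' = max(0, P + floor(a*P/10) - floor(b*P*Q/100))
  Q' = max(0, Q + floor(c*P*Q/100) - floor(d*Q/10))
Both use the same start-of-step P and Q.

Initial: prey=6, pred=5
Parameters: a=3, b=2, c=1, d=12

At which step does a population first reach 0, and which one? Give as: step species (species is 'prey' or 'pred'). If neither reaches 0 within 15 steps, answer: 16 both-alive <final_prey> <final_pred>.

Step 1: prey: 6+1-0=7; pred: 5+0-6=0
First extinction: pred at step 1

Answer: 1 pred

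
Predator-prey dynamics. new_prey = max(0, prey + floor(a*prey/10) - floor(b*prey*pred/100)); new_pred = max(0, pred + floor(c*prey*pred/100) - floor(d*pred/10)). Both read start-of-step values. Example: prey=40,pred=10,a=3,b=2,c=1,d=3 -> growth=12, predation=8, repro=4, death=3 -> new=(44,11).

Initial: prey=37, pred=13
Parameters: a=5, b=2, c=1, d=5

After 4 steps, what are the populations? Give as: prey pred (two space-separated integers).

Step 1: prey: 37+18-9=46; pred: 13+4-6=11
Step 2: prey: 46+23-10=59; pred: 11+5-5=11
Step 3: prey: 59+29-12=76; pred: 11+6-5=12
Step 4: prey: 76+38-18=96; pred: 12+9-6=15

Answer: 96 15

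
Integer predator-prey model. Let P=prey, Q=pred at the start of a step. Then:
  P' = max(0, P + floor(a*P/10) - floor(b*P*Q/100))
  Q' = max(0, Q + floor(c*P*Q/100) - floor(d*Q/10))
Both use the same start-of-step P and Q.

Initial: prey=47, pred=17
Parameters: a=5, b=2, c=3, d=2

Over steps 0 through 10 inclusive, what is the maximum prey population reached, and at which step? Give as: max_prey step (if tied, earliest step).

Answer: 55 1

Derivation:
Step 1: prey: 47+23-15=55; pred: 17+23-3=37
Step 2: prey: 55+27-40=42; pred: 37+61-7=91
Step 3: prey: 42+21-76=0; pred: 91+114-18=187
Step 4: prey: 0+0-0=0; pred: 187+0-37=150
Step 5: prey: 0+0-0=0; pred: 150+0-30=120
Step 6: prey: 0+0-0=0; pred: 120+0-24=96
Step 7: prey: 0+0-0=0; pred: 96+0-19=77
Step 8: prey: 0+0-0=0; pred: 77+0-15=62
Step 9: prey: 0+0-0=0; pred: 62+0-12=50
Step 10: prey: 0+0-0=0; pred: 50+0-10=40
Max prey = 55 at step 1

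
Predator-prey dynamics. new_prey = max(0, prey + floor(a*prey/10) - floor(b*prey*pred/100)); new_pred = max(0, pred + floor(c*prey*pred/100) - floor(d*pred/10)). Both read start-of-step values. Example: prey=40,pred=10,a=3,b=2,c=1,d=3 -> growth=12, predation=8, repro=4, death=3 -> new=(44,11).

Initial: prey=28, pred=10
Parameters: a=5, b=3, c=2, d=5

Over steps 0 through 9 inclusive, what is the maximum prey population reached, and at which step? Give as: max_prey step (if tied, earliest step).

Step 1: prey: 28+14-8=34; pred: 10+5-5=10
Step 2: prey: 34+17-10=41; pred: 10+6-5=11
Step 3: prey: 41+20-13=48; pred: 11+9-5=15
Step 4: prey: 48+24-21=51; pred: 15+14-7=22
Step 5: prey: 51+25-33=43; pred: 22+22-11=33
Step 6: prey: 43+21-42=22; pred: 33+28-16=45
Step 7: prey: 22+11-29=4; pred: 45+19-22=42
Step 8: prey: 4+2-5=1; pred: 42+3-21=24
Step 9: prey: 1+0-0=1; pred: 24+0-12=12
Max prey = 51 at step 4

Answer: 51 4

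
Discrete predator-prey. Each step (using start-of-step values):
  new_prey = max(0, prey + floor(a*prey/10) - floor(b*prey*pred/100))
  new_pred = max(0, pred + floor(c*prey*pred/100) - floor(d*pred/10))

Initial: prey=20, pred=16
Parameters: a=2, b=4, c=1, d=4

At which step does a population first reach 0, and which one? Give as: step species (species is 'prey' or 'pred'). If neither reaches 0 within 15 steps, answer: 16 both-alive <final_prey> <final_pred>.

Answer: 16 both-alive 24 2

Derivation:
Step 1: prey: 20+4-12=12; pred: 16+3-6=13
Step 2: prey: 12+2-6=8; pred: 13+1-5=9
Step 3: prey: 8+1-2=7; pred: 9+0-3=6
Step 4: prey: 7+1-1=7; pred: 6+0-2=4
Step 5: prey: 7+1-1=7; pred: 4+0-1=3
Step 6: prey: 7+1-0=8; pred: 3+0-1=2
Step 7: prey: 8+1-0=9; pred: 2+0-0=2
Step 8: prey: 9+1-0=10; pred: 2+0-0=2
Step 9: prey: 10+2-0=12; pred: 2+0-0=2
Step 10: prey: 12+2-0=14; pred: 2+0-0=2
Step 11: prey: 14+2-1=15; pred: 2+0-0=2
Step 12: prey: 15+3-1=17; pred: 2+0-0=2
Step 13: prey: 17+3-1=19; pred: 2+0-0=2
Step 14: prey: 19+3-1=21; pred: 2+0-0=2
Step 15: prey: 21+4-1=24; pred: 2+0-0=2
No extinction within 15 steps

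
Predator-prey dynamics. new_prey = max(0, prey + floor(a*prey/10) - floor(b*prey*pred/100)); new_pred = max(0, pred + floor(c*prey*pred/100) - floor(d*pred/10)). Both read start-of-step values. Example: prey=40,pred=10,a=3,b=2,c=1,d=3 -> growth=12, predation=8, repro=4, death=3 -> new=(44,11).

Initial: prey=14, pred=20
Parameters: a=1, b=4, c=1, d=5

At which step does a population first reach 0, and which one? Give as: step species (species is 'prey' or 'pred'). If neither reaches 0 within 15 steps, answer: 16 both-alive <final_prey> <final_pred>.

Step 1: prey: 14+1-11=4; pred: 20+2-10=12
Step 2: prey: 4+0-1=3; pred: 12+0-6=6
Step 3: prey: 3+0-0=3; pred: 6+0-3=3
Step 4: prey: 3+0-0=3; pred: 3+0-1=2
Step 5: prey: 3+0-0=3; pred: 2+0-1=1
Step 6: prey: 3+0-0=3; pred: 1+0-0=1
Steps 7-15: state stable at prey=3, pred=1 (no change)
No extinction within 15 steps

Answer: 16 both-alive 3 1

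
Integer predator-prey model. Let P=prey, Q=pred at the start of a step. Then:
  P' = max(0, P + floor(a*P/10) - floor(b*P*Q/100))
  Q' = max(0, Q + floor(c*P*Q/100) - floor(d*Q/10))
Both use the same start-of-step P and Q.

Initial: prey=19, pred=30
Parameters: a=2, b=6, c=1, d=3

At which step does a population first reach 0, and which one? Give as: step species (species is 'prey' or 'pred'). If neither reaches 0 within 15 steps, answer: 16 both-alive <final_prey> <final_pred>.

Step 1: prey: 19+3-34=0; pred: 30+5-9=26
First extinction: prey at step 1

Answer: 1 prey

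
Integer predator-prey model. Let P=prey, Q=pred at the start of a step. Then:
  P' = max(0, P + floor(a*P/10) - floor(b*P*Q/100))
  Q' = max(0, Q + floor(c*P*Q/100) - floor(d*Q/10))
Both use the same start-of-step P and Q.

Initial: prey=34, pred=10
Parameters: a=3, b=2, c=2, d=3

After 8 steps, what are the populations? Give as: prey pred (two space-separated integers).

Step 1: prey: 34+10-6=38; pred: 10+6-3=13
Step 2: prey: 38+11-9=40; pred: 13+9-3=19
Step 3: prey: 40+12-15=37; pred: 19+15-5=29
Step 4: prey: 37+11-21=27; pred: 29+21-8=42
Step 5: prey: 27+8-22=13; pred: 42+22-12=52
Step 6: prey: 13+3-13=3; pred: 52+13-15=50
Step 7: prey: 3+0-3=0; pred: 50+3-15=38
Step 8: prey: 0+0-0=0; pred: 38+0-11=27

Answer: 0 27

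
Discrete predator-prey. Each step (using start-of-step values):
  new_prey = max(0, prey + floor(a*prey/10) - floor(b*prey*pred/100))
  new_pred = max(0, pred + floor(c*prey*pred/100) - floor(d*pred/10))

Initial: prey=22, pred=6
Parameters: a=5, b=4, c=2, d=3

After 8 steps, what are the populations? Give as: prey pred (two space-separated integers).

Answer: 0 26

Derivation:
Step 1: prey: 22+11-5=28; pred: 6+2-1=7
Step 2: prey: 28+14-7=35; pred: 7+3-2=8
Step 3: prey: 35+17-11=41; pred: 8+5-2=11
Step 4: prey: 41+20-18=43; pred: 11+9-3=17
Step 5: prey: 43+21-29=35; pred: 17+14-5=26
Step 6: prey: 35+17-36=16; pred: 26+18-7=37
Step 7: prey: 16+8-23=1; pred: 37+11-11=37
Step 8: prey: 1+0-1=0; pred: 37+0-11=26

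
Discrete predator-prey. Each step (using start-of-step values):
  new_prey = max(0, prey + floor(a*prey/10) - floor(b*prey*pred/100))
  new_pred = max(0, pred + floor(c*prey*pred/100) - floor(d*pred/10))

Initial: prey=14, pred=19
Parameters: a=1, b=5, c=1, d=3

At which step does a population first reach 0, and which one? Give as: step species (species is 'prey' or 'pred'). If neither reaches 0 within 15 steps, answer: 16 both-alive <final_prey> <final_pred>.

Step 1: prey: 14+1-13=2; pred: 19+2-5=16
Step 2: prey: 2+0-1=1; pred: 16+0-4=12
Step 3: prey: 1+0-0=1; pred: 12+0-3=9
Step 4: prey: 1+0-0=1; pred: 9+0-2=7
Step 5: prey: 1+0-0=1; pred: 7+0-2=5
Step 6: prey: 1+0-0=1; pred: 5+0-1=4
Step 7: prey: 1+0-0=1; pred: 4+0-1=3
Step 8: prey: 1+0-0=1; pred: 3+0-0=3
Steps 9-15: state stable at prey=1, pred=3 (no change)
No extinction within 15 steps

Answer: 16 both-alive 1 3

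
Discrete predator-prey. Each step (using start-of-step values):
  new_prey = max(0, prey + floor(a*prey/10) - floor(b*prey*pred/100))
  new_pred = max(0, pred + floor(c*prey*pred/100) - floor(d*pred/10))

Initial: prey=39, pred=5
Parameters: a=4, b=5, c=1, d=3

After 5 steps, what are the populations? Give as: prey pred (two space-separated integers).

Answer: 51 12

Derivation:
Step 1: prey: 39+15-9=45; pred: 5+1-1=5
Step 2: prey: 45+18-11=52; pred: 5+2-1=6
Step 3: prey: 52+20-15=57; pred: 6+3-1=8
Step 4: prey: 57+22-22=57; pred: 8+4-2=10
Step 5: prey: 57+22-28=51; pred: 10+5-3=12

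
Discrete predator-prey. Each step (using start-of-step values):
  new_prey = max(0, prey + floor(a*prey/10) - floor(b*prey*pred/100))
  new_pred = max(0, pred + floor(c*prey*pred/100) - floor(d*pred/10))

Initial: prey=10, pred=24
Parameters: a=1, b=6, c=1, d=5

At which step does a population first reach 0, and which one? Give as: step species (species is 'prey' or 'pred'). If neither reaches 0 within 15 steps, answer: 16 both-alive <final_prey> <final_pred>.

Answer: 1 prey

Derivation:
Step 1: prey: 10+1-14=0; pred: 24+2-12=14
First extinction: prey at step 1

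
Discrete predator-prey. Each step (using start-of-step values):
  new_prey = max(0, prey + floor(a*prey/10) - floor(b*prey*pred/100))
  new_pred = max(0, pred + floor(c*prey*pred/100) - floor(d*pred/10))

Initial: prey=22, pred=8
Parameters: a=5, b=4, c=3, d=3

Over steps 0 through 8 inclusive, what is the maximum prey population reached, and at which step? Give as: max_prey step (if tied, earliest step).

Step 1: prey: 22+11-7=26; pred: 8+5-2=11
Step 2: prey: 26+13-11=28; pred: 11+8-3=16
Step 3: prey: 28+14-17=25; pred: 16+13-4=25
Step 4: prey: 25+12-25=12; pred: 25+18-7=36
Step 5: prey: 12+6-17=1; pred: 36+12-10=38
Step 6: prey: 1+0-1=0; pred: 38+1-11=28
Step 7: prey: 0+0-0=0; pred: 28+0-8=20
Step 8: prey: 0+0-0=0; pred: 20+0-6=14
Max prey = 28 at step 2

Answer: 28 2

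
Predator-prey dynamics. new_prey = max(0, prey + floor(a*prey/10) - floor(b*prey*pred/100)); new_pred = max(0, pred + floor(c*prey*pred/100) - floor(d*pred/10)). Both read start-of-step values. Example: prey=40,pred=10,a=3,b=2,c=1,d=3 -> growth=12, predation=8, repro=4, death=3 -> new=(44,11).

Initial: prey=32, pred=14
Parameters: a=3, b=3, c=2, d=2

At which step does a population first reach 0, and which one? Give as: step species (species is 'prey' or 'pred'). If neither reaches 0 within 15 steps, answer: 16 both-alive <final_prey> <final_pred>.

Answer: 16 both-alive 1 5

Derivation:
Step 1: prey: 32+9-13=28; pred: 14+8-2=20
Step 2: prey: 28+8-16=20; pred: 20+11-4=27
Step 3: prey: 20+6-16=10; pred: 27+10-5=32
Step 4: prey: 10+3-9=4; pred: 32+6-6=32
Step 5: prey: 4+1-3=2; pred: 32+2-6=28
Step 6: prey: 2+0-1=1; pred: 28+1-5=24
Step 7: prey: 1+0-0=1; pred: 24+0-4=20
Step 8: prey: 1+0-0=1; pred: 20+0-4=16
Step 9: prey: 1+0-0=1; pred: 16+0-3=13
Step 10: prey: 1+0-0=1; pred: 13+0-2=11
Step 11: prey: 1+0-0=1; pred: 11+0-2=9
Step 12: prey: 1+0-0=1; pred: 9+0-1=8
Step 13: prey: 1+0-0=1; pred: 8+0-1=7
Step 14: prey: 1+0-0=1; pred: 7+0-1=6
Step 15: prey: 1+0-0=1; pred: 6+0-1=5
No extinction within 15 steps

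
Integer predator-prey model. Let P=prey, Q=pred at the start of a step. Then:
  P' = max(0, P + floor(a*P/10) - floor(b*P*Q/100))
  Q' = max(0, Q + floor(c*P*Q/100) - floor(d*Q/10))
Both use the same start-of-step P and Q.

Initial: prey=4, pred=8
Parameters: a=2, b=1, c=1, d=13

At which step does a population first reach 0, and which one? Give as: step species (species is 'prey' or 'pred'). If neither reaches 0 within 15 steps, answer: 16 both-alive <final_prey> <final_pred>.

Step 1: prey: 4+0-0=4; pred: 8+0-10=0
First extinction: pred at step 1

Answer: 1 pred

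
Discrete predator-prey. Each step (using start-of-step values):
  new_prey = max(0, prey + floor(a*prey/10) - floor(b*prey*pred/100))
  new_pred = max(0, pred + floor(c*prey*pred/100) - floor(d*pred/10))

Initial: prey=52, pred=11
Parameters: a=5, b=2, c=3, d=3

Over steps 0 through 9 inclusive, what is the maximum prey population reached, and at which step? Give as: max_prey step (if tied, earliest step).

Step 1: prey: 52+26-11=67; pred: 11+17-3=25
Step 2: prey: 67+33-33=67; pred: 25+50-7=68
Step 3: prey: 67+33-91=9; pred: 68+136-20=184
Step 4: prey: 9+4-33=0; pred: 184+49-55=178
Step 5: prey: 0+0-0=0; pred: 178+0-53=125
Step 6: prey: 0+0-0=0; pred: 125+0-37=88
Step 7: prey: 0+0-0=0; pred: 88+0-26=62
Step 8: prey: 0+0-0=0; pred: 62+0-18=44
Step 9: prey: 0+0-0=0; pred: 44+0-13=31
Max prey = 67 at step 1

Answer: 67 1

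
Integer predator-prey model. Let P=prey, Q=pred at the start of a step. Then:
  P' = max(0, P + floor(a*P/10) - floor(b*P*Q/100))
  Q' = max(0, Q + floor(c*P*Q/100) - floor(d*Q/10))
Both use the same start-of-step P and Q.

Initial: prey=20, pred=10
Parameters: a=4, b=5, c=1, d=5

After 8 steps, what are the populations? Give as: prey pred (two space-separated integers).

Step 1: prey: 20+8-10=18; pred: 10+2-5=7
Step 2: prey: 18+7-6=19; pred: 7+1-3=5
Step 3: prey: 19+7-4=22; pred: 5+0-2=3
Step 4: prey: 22+8-3=27; pred: 3+0-1=2
Step 5: prey: 27+10-2=35; pred: 2+0-1=1
Step 6: prey: 35+14-1=48; pred: 1+0-0=1
Step 7: prey: 48+19-2=65; pred: 1+0-0=1
Step 8: prey: 65+26-3=88; pred: 1+0-0=1

Answer: 88 1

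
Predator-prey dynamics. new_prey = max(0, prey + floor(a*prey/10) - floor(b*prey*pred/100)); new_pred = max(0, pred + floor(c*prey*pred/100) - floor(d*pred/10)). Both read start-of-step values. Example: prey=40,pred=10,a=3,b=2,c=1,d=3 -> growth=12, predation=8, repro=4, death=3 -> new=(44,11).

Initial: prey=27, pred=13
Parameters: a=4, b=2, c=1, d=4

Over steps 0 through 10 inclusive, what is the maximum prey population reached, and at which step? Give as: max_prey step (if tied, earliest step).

Step 1: prey: 27+10-7=30; pred: 13+3-5=11
Step 2: prey: 30+12-6=36; pred: 11+3-4=10
Step 3: prey: 36+14-7=43; pred: 10+3-4=9
Step 4: prey: 43+17-7=53; pred: 9+3-3=9
Step 5: prey: 53+21-9=65; pred: 9+4-3=10
Step 6: prey: 65+26-13=78; pred: 10+6-4=12
Step 7: prey: 78+31-18=91; pred: 12+9-4=17
Step 8: prey: 91+36-30=97; pred: 17+15-6=26
Step 9: prey: 97+38-50=85; pred: 26+25-10=41
Step 10: prey: 85+34-69=50; pred: 41+34-16=59
Max prey = 97 at step 8

Answer: 97 8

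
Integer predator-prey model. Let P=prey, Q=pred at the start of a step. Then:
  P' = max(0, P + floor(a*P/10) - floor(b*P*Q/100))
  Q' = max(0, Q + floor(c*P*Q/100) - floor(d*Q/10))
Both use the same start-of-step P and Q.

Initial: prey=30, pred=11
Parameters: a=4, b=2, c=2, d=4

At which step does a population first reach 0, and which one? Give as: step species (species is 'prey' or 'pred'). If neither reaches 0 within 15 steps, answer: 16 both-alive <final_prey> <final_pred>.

Step 1: prey: 30+12-6=36; pred: 11+6-4=13
Step 2: prey: 36+14-9=41; pred: 13+9-5=17
Step 3: prey: 41+16-13=44; pred: 17+13-6=24
Step 4: prey: 44+17-21=40; pred: 24+21-9=36
Step 5: prey: 40+16-28=28; pred: 36+28-14=50
Step 6: prey: 28+11-28=11; pred: 50+28-20=58
Step 7: prey: 11+4-12=3; pred: 58+12-23=47
Step 8: prey: 3+1-2=2; pred: 47+2-18=31
Step 9: prey: 2+0-1=1; pred: 31+1-12=20
Step 10: prey: 1+0-0=1; pred: 20+0-8=12
Step 11: prey: 1+0-0=1; pred: 12+0-4=8
Step 12: prey: 1+0-0=1; pred: 8+0-3=5
Step 13: prey: 1+0-0=1; pred: 5+0-2=3
Step 14: prey: 1+0-0=1; pred: 3+0-1=2
Step 15: prey: 1+0-0=1; pred: 2+0-0=2
No extinction within 15 steps

Answer: 16 both-alive 1 2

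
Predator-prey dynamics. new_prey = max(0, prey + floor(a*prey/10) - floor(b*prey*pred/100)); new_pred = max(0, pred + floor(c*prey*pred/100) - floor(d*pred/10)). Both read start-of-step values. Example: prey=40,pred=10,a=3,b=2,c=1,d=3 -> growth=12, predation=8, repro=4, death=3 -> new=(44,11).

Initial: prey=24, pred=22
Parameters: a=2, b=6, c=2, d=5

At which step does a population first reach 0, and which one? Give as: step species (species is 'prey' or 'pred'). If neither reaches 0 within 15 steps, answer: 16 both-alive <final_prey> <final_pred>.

Step 1: prey: 24+4-31=0; pred: 22+10-11=21
First extinction: prey at step 1

Answer: 1 prey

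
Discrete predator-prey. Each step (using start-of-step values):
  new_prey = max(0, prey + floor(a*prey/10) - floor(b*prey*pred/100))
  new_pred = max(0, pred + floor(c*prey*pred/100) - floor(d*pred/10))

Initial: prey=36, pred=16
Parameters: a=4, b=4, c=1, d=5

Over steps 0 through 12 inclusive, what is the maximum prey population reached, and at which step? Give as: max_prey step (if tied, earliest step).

Step 1: prey: 36+14-23=27; pred: 16+5-8=13
Step 2: prey: 27+10-14=23; pred: 13+3-6=10
Step 3: prey: 23+9-9=23; pred: 10+2-5=7
Step 4: prey: 23+9-6=26; pred: 7+1-3=5
Step 5: prey: 26+10-5=31; pred: 5+1-2=4
Step 6: prey: 31+12-4=39; pred: 4+1-2=3
Step 7: prey: 39+15-4=50; pred: 3+1-1=3
Step 8: prey: 50+20-6=64; pred: 3+1-1=3
Step 9: prey: 64+25-7=82; pred: 3+1-1=3
Step 10: prey: 82+32-9=105; pred: 3+2-1=4
Step 11: prey: 105+42-16=131; pred: 4+4-2=6
Step 12: prey: 131+52-31=152; pred: 6+7-3=10
Max prey = 152 at step 12

Answer: 152 12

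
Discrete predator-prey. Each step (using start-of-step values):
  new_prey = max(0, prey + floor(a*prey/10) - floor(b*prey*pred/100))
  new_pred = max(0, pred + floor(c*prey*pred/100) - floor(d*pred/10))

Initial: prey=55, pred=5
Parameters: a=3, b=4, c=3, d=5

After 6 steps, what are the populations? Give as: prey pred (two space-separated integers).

Answer: 0 13

Derivation:
Step 1: prey: 55+16-11=60; pred: 5+8-2=11
Step 2: prey: 60+18-26=52; pred: 11+19-5=25
Step 3: prey: 52+15-52=15; pred: 25+39-12=52
Step 4: prey: 15+4-31=0; pred: 52+23-26=49
Step 5: prey: 0+0-0=0; pred: 49+0-24=25
Step 6: prey: 0+0-0=0; pred: 25+0-12=13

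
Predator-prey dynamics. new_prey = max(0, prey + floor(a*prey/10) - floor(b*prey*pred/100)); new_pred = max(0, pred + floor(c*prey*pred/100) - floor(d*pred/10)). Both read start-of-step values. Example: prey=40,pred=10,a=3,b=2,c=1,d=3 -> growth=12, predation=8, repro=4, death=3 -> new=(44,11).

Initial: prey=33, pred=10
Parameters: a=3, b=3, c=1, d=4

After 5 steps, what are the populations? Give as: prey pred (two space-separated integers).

Answer: 42 7

Derivation:
Step 1: prey: 33+9-9=33; pred: 10+3-4=9
Step 2: prey: 33+9-8=34; pred: 9+2-3=8
Step 3: prey: 34+10-8=36; pred: 8+2-3=7
Step 4: prey: 36+10-7=39; pred: 7+2-2=7
Step 5: prey: 39+11-8=42; pred: 7+2-2=7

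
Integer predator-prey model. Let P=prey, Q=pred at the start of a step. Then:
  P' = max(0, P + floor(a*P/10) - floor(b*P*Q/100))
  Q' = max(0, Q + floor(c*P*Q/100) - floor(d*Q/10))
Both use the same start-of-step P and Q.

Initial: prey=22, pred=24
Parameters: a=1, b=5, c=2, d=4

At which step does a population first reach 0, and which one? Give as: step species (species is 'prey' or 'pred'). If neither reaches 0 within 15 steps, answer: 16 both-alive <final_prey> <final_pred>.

Step 1: prey: 22+2-26=0; pred: 24+10-9=25
First extinction: prey at step 1

Answer: 1 prey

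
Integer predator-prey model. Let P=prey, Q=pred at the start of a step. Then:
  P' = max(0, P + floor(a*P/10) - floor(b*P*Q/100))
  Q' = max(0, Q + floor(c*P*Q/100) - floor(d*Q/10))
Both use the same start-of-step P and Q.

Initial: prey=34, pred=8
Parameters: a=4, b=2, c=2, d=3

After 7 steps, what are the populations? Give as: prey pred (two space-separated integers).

Step 1: prey: 34+13-5=42; pred: 8+5-2=11
Step 2: prey: 42+16-9=49; pred: 11+9-3=17
Step 3: prey: 49+19-16=52; pred: 17+16-5=28
Step 4: prey: 52+20-29=43; pred: 28+29-8=49
Step 5: prey: 43+17-42=18; pred: 49+42-14=77
Step 6: prey: 18+7-27=0; pred: 77+27-23=81
Step 7: prey: 0+0-0=0; pred: 81+0-24=57

Answer: 0 57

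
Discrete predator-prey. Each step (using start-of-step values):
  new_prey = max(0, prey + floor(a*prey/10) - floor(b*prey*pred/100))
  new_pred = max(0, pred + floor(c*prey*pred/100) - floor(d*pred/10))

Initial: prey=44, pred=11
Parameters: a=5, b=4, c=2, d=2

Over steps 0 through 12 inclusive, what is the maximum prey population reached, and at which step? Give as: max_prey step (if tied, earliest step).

Step 1: prey: 44+22-19=47; pred: 11+9-2=18
Step 2: prey: 47+23-33=37; pred: 18+16-3=31
Step 3: prey: 37+18-45=10; pred: 31+22-6=47
Step 4: prey: 10+5-18=0; pred: 47+9-9=47
Step 5: prey: 0+0-0=0; pred: 47+0-9=38
Step 6: prey: 0+0-0=0; pred: 38+0-7=31
Step 7: prey: 0+0-0=0; pred: 31+0-6=25
Step 8: prey: 0+0-0=0; pred: 25+0-5=20
Step 9: prey: 0+0-0=0; pred: 20+0-4=16
Step 10: prey: 0+0-0=0; pred: 16+0-3=13
Step 11: prey: 0+0-0=0; pred: 13+0-2=11
Step 12: prey: 0+0-0=0; pred: 11+0-2=9
Max prey = 47 at step 1

Answer: 47 1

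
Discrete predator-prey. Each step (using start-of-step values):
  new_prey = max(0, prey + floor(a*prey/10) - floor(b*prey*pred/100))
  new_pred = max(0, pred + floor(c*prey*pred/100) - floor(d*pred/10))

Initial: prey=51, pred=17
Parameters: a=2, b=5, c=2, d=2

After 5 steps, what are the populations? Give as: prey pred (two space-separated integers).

Answer: 0 20

Derivation:
Step 1: prey: 51+10-43=18; pred: 17+17-3=31
Step 2: prey: 18+3-27=0; pred: 31+11-6=36
Step 3: prey: 0+0-0=0; pred: 36+0-7=29
Step 4: prey: 0+0-0=0; pred: 29+0-5=24
Step 5: prey: 0+0-0=0; pred: 24+0-4=20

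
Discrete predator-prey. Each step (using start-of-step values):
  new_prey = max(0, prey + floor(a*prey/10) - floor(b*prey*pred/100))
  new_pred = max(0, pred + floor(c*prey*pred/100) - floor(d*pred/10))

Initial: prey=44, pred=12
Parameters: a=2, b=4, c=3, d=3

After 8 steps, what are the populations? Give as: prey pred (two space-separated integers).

Step 1: prey: 44+8-21=31; pred: 12+15-3=24
Step 2: prey: 31+6-29=8; pred: 24+22-7=39
Step 3: prey: 8+1-12=0; pred: 39+9-11=37
Step 4: prey: 0+0-0=0; pred: 37+0-11=26
Step 5: prey: 0+0-0=0; pred: 26+0-7=19
Step 6: prey: 0+0-0=0; pred: 19+0-5=14
Step 7: prey: 0+0-0=0; pred: 14+0-4=10
Step 8: prey: 0+0-0=0; pred: 10+0-3=7

Answer: 0 7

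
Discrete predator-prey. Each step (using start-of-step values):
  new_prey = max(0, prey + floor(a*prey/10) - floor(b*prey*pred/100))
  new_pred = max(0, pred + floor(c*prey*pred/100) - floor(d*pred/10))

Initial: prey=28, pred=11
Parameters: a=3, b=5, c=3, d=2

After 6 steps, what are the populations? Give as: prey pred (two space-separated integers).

Answer: 0 16

Derivation:
Step 1: prey: 28+8-15=21; pred: 11+9-2=18
Step 2: prey: 21+6-18=9; pred: 18+11-3=26
Step 3: prey: 9+2-11=0; pred: 26+7-5=28
Step 4: prey: 0+0-0=0; pred: 28+0-5=23
Step 5: prey: 0+0-0=0; pred: 23+0-4=19
Step 6: prey: 0+0-0=0; pred: 19+0-3=16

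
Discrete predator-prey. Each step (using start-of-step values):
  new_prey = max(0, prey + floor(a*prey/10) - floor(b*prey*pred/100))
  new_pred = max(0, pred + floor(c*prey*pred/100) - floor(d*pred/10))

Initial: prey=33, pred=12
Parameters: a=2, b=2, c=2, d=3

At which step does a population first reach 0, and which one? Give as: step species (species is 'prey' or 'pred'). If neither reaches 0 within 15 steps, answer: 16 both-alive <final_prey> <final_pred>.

Answer: 16 both-alive 3 3

Derivation:
Step 1: prey: 33+6-7=32; pred: 12+7-3=16
Step 2: prey: 32+6-10=28; pred: 16+10-4=22
Step 3: prey: 28+5-12=21; pred: 22+12-6=28
Step 4: prey: 21+4-11=14; pred: 28+11-8=31
Step 5: prey: 14+2-8=8; pred: 31+8-9=30
Step 6: prey: 8+1-4=5; pred: 30+4-9=25
Step 7: prey: 5+1-2=4; pred: 25+2-7=20
Step 8: prey: 4+0-1=3; pred: 20+1-6=15
Step 9: prey: 3+0-0=3; pred: 15+0-4=11
Step 10: prey: 3+0-0=3; pred: 11+0-3=8
Step 11: prey: 3+0-0=3; pred: 8+0-2=6
Step 12: prey: 3+0-0=3; pred: 6+0-1=5
Step 13: prey: 3+0-0=3; pred: 5+0-1=4
Step 14: prey: 3+0-0=3; pred: 4+0-1=3
Step 15: prey: 3+0-0=3; pred: 3+0-0=3
No extinction within 15 steps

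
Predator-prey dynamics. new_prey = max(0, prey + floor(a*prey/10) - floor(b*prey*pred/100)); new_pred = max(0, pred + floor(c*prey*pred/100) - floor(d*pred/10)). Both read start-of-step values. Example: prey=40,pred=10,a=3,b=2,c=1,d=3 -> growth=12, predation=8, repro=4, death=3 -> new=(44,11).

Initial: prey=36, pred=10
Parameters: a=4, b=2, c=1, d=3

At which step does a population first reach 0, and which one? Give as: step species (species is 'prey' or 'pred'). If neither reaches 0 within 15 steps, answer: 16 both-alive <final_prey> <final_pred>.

Answer: 16 both-alive 1 8

Derivation:
Step 1: prey: 36+14-7=43; pred: 10+3-3=10
Step 2: prey: 43+17-8=52; pred: 10+4-3=11
Step 3: prey: 52+20-11=61; pred: 11+5-3=13
Step 4: prey: 61+24-15=70; pred: 13+7-3=17
Step 5: prey: 70+28-23=75; pred: 17+11-5=23
Step 6: prey: 75+30-34=71; pred: 23+17-6=34
Step 7: prey: 71+28-48=51; pred: 34+24-10=48
Step 8: prey: 51+20-48=23; pred: 48+24-14=58
Step 9: prey: 23+9-26=6; pred: 58+13-17=54
Step 10: prey: 6+2-6=2; pred: 54+3-16=41
Step 11: prey: 2+0-1=1; pred: 41+0-12=29
Step 12: prey: 1+0-0=1; pred: 29+0-8=21
Step 13: prey: 1+0-0=1; pred: 21+0-6=15
Step 14: prey: 1+0-0=1; pred: 15+0-4=11
Step 15: prey: 1+0-0=1; pred: 11+0-3=8
No extinction within 15 steps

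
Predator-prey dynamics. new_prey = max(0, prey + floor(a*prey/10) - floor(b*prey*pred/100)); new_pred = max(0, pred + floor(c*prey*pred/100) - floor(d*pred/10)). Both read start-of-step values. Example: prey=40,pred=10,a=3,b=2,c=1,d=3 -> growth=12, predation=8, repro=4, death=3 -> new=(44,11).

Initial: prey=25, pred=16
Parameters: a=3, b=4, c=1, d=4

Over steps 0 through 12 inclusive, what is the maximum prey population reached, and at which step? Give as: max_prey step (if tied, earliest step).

Answer: 40 12

Derivation:
Step 1: prey: 25+7-16=16; pred: 16+4-6=14
Step 2: prey: 16+4-8=12; pred: 14+2-5=11
Step 3: prey: 12+3-5=10; pred: 11+1-4=8
Step 4: prey: 10+3-3=10; pred: 8+0-3=5
Step 5: prey: 10+3-2=11; pred: 5+0-2=3
Step 6: prey: 11+3-1=13; pred: 3+0-1=2
Step 7: prey: 13+3-1=15; pred: 2+0-0=2
Step 8: prey: 15+4-1=18; pred: 2+0-0=2
Step 9: prey: 18+5-1=22; pred: 2+0-0=2
Step 10: prey: 22+6-1=27; pred: 2+0-0=2
Step 11: prey: 27+8-2=33; pred: 2+0-0=2
Step 12: prey: 33+9-2=40; pred: 2+0-0=2
Max prey = 40 at step 12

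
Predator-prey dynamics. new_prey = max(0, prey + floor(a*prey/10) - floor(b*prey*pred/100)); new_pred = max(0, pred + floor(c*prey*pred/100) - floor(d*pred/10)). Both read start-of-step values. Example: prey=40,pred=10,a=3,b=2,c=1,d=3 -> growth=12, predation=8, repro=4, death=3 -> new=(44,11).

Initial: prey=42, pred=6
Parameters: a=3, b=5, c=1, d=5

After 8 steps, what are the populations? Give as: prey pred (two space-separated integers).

Answer: 58 5

Derivation:
Step 1: prey: 42+12-12=42; pred: 6+2-3=5
Step 2: prey: 42+12-10=44; pred: 5+2-2=5
Step 3: prey: 44+13-11=46; pred: 5+2-2=5
Step 4: prey: 46+13-11=48; pred: 5+2-2=5
Step 5: prey: 48+14-12=50; pred: 5+2-2=5
Step 6: prey: 50+15-12=53; pred: 5+2-2=5
Step 7: prey: 53+15-13=55; pred: 5+2-2=5
Step 8: prey: 55+16-13=58; pred: 5+2-2=5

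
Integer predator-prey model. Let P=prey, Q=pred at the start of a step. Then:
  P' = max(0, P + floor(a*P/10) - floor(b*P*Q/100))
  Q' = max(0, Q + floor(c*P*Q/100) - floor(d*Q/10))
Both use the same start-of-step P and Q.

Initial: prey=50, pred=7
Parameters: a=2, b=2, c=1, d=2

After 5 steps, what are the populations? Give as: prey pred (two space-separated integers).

Step 1: prey: 50+10-7=53; pred: 7+3-1=9
Step 2: prey: 53+10-9=54; pred: 9+4-1=12
Step 3: prey: 54+10-12=52; pred: 12+6-2=16
Step 4: prey: 52+10-16=46; pred: 16+8-3=21
Step 5: prey: 46+9-19=36; pred: 21+9-4=26

Answer: 36 26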